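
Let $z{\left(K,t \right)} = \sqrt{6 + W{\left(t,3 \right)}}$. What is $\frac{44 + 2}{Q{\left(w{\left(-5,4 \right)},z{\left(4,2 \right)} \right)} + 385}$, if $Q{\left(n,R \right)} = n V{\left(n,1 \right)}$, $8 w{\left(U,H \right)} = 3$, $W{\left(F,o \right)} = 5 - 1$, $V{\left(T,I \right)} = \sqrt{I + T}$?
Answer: $\frac{824320}{6899191} - \frac{2208 \sqrt{22}}{75891101} \approx 0.11934$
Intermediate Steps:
$W{\left(F,o \right)} = 4$ ($W{\left(F,o \right)} = 5 - 1 = 4$)
$w{\left(U,H \right)} = \frac{3}{8}$ ($w{\left(U,H \right)} = \frac{1}{8} \cdot 3 = \frac{3}{8}$)
$z{\left(K,t \right)} = \sqrt{10}$ ($z{\left(K,t \right)} = \sqrt{6 + 4} = \sqrt{10}$)
$Q{\left(n,R \right)} = n \sqrt{1 + n}$
$\frac{44 + 2}{Q{\left(w{\left(-5,4 \right)},z{\left(4,2 \right)} \right)} + 385} = \frac{44 + 2}{\frac{3 \sqrt{1 + \frac{3}{8}}}{8} + 385} = \frac{46}{\frac{3 \sqrt{\frac{11}{8}}}{8} + 385} = \frac{46}{\frac{3 \frac{\sqrt{22}}{4}}{8} + 385} = \frac{46}{\frac{3 \sqrt{22}}{32} + 385} = \frac{46}{385 + \frac{3 \sqrt{22}}{32}}$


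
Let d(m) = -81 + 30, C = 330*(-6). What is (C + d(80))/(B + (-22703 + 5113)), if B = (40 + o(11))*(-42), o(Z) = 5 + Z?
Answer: 2031/19942 ≈ 0.10185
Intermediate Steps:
C = -1980
B = -2352 (B = (40 + (5 + 11))*(-42) = (40 + 16)*(-42) = 56*(-42) = -2352)
d(m) = -51
(C + d(80))/(B + (-22703 + 5113)) = (-1980 - 51)/(-2352 + (-22703 + 5113)) = -2031/(-2352 - 17590) = -2031/(-19942) = -2031*(-1/19942) = 2031/19942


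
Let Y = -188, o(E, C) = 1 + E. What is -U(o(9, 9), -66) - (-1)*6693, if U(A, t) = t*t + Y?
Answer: 2525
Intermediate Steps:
U(A, t) = -188 + t**2 (U(A, t) = t*t - 188 = t**2 - 188 = -188 + t**2)
-U(o(9, 9), -66) - (-1)*6693 = -(-188 + (-66)**2) - (-1)*6693 = -(-188 + 4356) - 1*(-6693) = -1*4168 + 6693 = -4168 + 6693 = 2525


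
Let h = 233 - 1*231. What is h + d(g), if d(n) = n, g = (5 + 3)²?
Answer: 66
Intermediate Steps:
g = 64 (g = 8² = 64)
h = 2 (h = 233 - 231 = 2)
h + d(g) = 2 + 64 = 66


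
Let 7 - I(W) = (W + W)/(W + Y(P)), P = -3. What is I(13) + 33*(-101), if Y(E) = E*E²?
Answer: -23269/7 ≈ -3324.1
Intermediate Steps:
Y(E) = E³
I(W) = 7 - 2*W/(-27 + W) (I(W) = 7 - (W + W)/(W + (-3)³) = 7 - 2*W/(W - 27) = 7 - 2*W/(-27 + W))
I(13) + 33*(-101) = (-189 + 5*13)/(-27 + 13) + 33*(-101) = (-189 + 65)/(-14) - 3333 = -1/14*(-124) - 3333 = 62/7 - 3333 = -23269/7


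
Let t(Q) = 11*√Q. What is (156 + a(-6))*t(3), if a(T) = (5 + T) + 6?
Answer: 1771*√3 ≈ 3067.5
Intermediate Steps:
a(T) = 11 + T
(156 + a(-6))*t(3) = (156 + (11 - 6))*(11*√3) = (156 + 5)*(11*√3) = 161*(11*√3) = 1771*√3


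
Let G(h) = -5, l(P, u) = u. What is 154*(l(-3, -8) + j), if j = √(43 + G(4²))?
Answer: -1232 + 154*√38 ≈ -282.68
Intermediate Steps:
j = √38 (j = √(43 - 5) = √38 ≈ 6.1644)
154*(l(-3, -8) + j) = 154*(-8 + √38) = -1232 + 154*√38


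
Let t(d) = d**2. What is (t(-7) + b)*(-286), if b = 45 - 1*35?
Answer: -16874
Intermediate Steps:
b = 10 (b = 45 - 35 = 10)
(t(-7) + b)*(-286) = ((-7)**2 + 10)*(-286) = (49 + 10)*(-286) = 59*(-286) = -16874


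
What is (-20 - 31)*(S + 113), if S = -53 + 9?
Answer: -3519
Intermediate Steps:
S = -44
(-20 - 31)*(S + 113) = (-20 - 31)*(-44 + 113) = -51*69 = -3519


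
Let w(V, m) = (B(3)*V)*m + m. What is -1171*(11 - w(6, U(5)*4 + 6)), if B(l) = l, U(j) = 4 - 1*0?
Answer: 476597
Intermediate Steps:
U(j) = 4 (U(j) = 4 + 0 = 4)
w(V, m) = m + 3*V*m (w(V, m) = (3*V)*m + m = 3*V*m + m = m + 3*V*m)
-1171*(11 - w(6, U(5)*4 + 6)) = -1171*(11 - (4*4 + 6)*(1 + 3*6)) = -1171*(11 - (16 + 6)*(1 + 18)) = -1171*(11 - 22*19) = -1171*(11 - 1*418) = -1171*(11 - 418) = -1171*(-407) = 476597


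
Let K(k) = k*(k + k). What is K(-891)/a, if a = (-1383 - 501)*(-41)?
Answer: 264627/12874 ≈ 20.555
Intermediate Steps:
K(k) = 2*k**2 (K(k) = k*(2*k) = 2*k**2)
a = 77244 (a = -1884*(-41) = 77244)
K(-891)/a = (2*(-891)**2)/77244 = (2*793881)*(1/77244) = 1587762*(1/77244) = 264627/12874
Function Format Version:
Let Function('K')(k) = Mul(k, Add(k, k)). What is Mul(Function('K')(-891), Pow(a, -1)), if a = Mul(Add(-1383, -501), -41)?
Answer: Rational(264627, 12874) ≈ 20.555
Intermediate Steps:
Function('K')(k) = Mul(2, Pow(k, 2)) (Function('K')(k) = Mul(k, Mul(2, k)) = Mul(2, Pow(k, 2)))
a = 77244 (a = Mul(-1884, -41) = 77244)
Mul(Function('K')(-891), Pow(a, -1)) = Mul(Mul(2, Pow(-891, 2)), Pow(77244, -1)) = Mul(Mul(2, 793881), Rational(1, 77244)) = Mul(1587762, Rational(1, 77244)) = Rational(264627, 12874)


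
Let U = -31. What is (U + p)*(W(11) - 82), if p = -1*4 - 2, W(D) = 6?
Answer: 2812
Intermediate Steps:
p = -6 (p = -4 - 2 = -6)
(U + p)*(W(11) - 82) = (-31 - 6)*(6 - 82) = -37*(-76) = 2812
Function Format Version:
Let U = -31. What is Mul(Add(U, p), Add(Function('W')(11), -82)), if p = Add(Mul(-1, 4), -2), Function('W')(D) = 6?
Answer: 2812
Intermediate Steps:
p = -6 (p = Add(-4, -2) = -6)
Mul(Add(U, p), Add(Function('W')(11), -82)) = Mul(Add(-31, -6), Add(6, -82)) = Mul(-37, -76) = 2812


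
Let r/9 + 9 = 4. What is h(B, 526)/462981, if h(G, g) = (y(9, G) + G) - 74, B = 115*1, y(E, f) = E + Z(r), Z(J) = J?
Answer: 5/462981 ≈ 1.0800e-5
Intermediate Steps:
r = -45 (r = -81 + 9*4 = -81 + 36 = -45)
y(E, f) = -45 + E (y(E, f) = E - 45 = -45 + E)
B = 115
h(G, g) = -110 + G (h(G, g) = ((-45 + 9) + G) - 74 = (-36 + G) - 74 = -110 + G)
h(B, 526)/462981 = (-110 + 115)/462981 = 5*(1/462981) = 5/462981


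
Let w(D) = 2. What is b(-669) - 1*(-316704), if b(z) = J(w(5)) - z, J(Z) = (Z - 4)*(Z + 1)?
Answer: 317367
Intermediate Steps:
J(Z) = (1 + Z)*(-4 + Z) (J(Z) = (-4 + Z)*(1 + Z) = (1 + Z)*(-4 + Z))
b(z) = -6 - z (b(z) = (-4 + 2² - 3*2) - z = (-4 + 4 - 6) - z = -6 - z)
b(-669) - 1*(-316704) = (-6 - 1*(-669)) - 1*(-316704) = (-6 + 669) + 316704 = 663 + 316704 = 317367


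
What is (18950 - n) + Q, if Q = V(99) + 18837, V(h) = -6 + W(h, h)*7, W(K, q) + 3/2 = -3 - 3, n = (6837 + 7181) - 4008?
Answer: 55437/2 ≈ 27719.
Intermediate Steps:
n = 10010 (n = 14018 - 4008 = 10010)
W(K, q) = -15/2 (W(K, q) = -3/2 + (-3 - 3) = -3/2 - 6 = -15/2)
V(h) = -117/2 (V(h) = -6 - 15/2*7 = -6 - 105/2 = -117/2)
Q = 37557/2 (Q = -117/2 + 18837 = 37557/2 ≈ 18779.)
(18950 - n) + Q = (18950 - 1*10010) + 37557/2 = (18950 - 10010) + 37557/2 = 8940 + 37557/2 = 55437/2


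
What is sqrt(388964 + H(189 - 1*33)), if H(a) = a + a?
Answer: 2*sqrt(97319) ≈ 623.92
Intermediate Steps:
H(a) = 2*a
sqrt(388964 + H(189 - 1*33)) = sqrt(388964 + 2*(189 - 1*33)) = sqrt(388964 + 2*(189 - 33)) = sqrt(388964 + 2*156) = sqrt(388964 + 312) = sqrt(389276) = 2*sqrt(97319)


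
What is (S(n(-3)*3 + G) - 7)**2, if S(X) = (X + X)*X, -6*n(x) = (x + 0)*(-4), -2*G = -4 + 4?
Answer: 4225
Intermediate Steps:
G = 0 (G = -(-4 + 4)/2 = -1/2*0 = 0)
n(x) = 2*x/3 (n(x) = -(x + 0)*(-4)/6 = -x*(-4)/6 = -(-2)*x/3 = 2*x/3)
S(X) = 2*X**2 (S(X) = (2*X)*X = 2*X**2)
(S(n(-3)*3 + G) - 7)**2 = (2*(((2/3)*(-3))*3 + 0)**2 - 7)**2 = (2*(-2*3 + 0)**2 - 7)**2 = (2*(-6 + 0)**2 - 7)**2 = (2*(-6)**2 - 7)**2 = (2*36 - 7)**2 = (72 - 7)**2 = 65**2 = 4225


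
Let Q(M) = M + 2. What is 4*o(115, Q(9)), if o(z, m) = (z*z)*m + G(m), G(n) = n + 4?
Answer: 581960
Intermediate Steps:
Q(M) = 2 + M
G(n) = 4 + n
o(z, m) = 4 + m + m*z**2 (o(z, m) = (z*z)*m + (4 + m) = z**2*m + (4 + m) = m*z**2 + (4 + m) = 4 + m + m*z**2)
4*o(115, Q(9)) = 4*(4 + (2 + 9) + (2 + 9)*115**2) = 4*(4 + 11 + 11*13225) = 4*(4 + 11 + 145475) = 4*145490 = 581960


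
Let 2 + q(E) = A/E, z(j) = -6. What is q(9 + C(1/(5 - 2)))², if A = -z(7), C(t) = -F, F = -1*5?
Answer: 121/49 ≈ 2.4694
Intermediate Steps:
F = -5
C(t) = 5 (C(t) = -1*(-5) = 5)
A = 6 (A = -1*(-6) = 6)
q(E) = -2 + 6/E
q(9 + C(1/(5 - 2)))² = (-2 + 6/(9 + 5))² = (-2 + 6/14)² = (-2 + 6*(1/14))² = (-2 + 3/7)² = (-11/7)² = 121/49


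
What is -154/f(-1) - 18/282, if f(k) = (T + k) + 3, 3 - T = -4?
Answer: -7265/423 ≈ -17.175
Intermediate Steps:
T = 7 (T = 3 - 1*(-4) = 3 + 4 = 7)
f(k) = 10 + k (f(k) = (7 + k) + 3 = 10 + k)
-154/f(-1) - 18/282 = -154/(10 - 1) - 18/282 = -154/9 - 18*1/282 = -154*⅑ - 3/47 = -154/9 - 3/47 = -7265/423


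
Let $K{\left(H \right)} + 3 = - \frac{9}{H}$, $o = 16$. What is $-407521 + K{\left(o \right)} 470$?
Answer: $- \frac{3273563}{8} \approx -4.092 \cdot 10^{5}$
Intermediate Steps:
$K{\left(H \right)} = -3 - \frac{9}{H}$
$-407521 + K{\left(o \right)} 470 = -407521 + \left(-3 - \frac{9}{16}\right) 470 = -407521 - \frac{13395}{8} = - \frac{3273563}{8}$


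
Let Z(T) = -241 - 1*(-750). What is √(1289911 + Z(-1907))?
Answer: 6*√35845 ≈ 1136.0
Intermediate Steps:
Z(T) = 509 (Z(T) = -241 + 750 = 509)
√(1289911 + Z(-1907)) = √(1289911 + 509) = √1290420 = 6*√35845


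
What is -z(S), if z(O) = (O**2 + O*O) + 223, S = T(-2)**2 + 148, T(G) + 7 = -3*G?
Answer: -44625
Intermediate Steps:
T(G) = -7 - 3*G
S = 149 (S = (-7 - 3*(-2))**2 + 148 = (-7 + 6)**2 + 148 = (-1)**2 + 148 = 1 + 148 = 149)
z(O) = 223 + 2*O**2 (z(O) = (O**2 + O**2) + 223 = 2*O**2 + 223 = 223 + 2*O**2)
-z(S) = -(223 + 2*149**2) = -(223 + 2*22201) = -(223 + 44402) = -1*44625 = -44625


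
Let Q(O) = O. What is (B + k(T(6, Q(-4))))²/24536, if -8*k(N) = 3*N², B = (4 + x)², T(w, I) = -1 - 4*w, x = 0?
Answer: 3052009/1570304 ≈ 1.9436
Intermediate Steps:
B = 16 (B = (4 + 0)² = 4² = 16)
k(N) = -3*N²/8
(B + k(T(6, Q(-4))))²/24536 = (16 - 3*(-1 - 4*6)²/8)²/24536 = (16 - 3*(-1 - 24)²/8)²*(1/24536) = (16 - 3/8*(-25)²)²*(1/24536) = (16 - 3/8*625)²*(1/24536) = (16 - 1875/8)²*(1/24536) = (-1747/8)²*(1/24536) = (3052009/64)*(1/24536) = 3052009/1570304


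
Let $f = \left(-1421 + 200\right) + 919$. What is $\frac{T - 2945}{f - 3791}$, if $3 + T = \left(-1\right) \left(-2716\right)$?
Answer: $\frac{232}{4093} \approx 0.056682$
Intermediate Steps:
$f = -302$ ($f = -1221 + 919 = -302$)
$T = 2713$ ($T = -3 - -2716 = -3 + 2716 = 2713$)
$\frac{T - 2945}{f - 3791} = \frac{2713 - 2945}{-302 - 3791} = - \frac{232}{-4093} = \left(-232\right) \left(- \frac{1}{4093}\right) = \frac{232}{4093}$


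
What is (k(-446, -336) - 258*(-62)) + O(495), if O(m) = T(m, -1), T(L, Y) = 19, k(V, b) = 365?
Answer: 16380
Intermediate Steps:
O(m) = 19
(k(-446, -336) - 258*(-62)) + O(495) = (365 - 258*(-62)) + 19 = (365 + 15996) + 19 = 16361 + 19 = 16380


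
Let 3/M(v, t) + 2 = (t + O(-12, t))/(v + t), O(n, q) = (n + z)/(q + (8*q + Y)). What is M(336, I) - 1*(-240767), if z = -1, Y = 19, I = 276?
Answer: 571301065811/2372857 ≈ 2.4077e+5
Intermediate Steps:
O(n, q) = (-1 + n)/(19 + 9*q) (O(n, q) = (n - 1)/(q + (8*q + 19)) = (-1 + n)/(q + (19 + 8*q)) = (-1 + n)/(19 + 9*q))
M(v, t) = 3/(-2 + (t - 13/(19 + 9*t))/(t + v)) (M(v, t) = 3/(-2 + (t + (-1 - 12)/(19 + 9*t))/(v + t)) = 3/(-2 + (t - 13/(19 + 9*t))/(t + v)))
M(336, I) - 1*(-240767) = -3*(19 + 9*276)*(276 + 336)/(13 + (19 + 9*276)*(276 + 2*336)) - 1*(-240767) = -3*(19 + 2484)*612/(13 + (19 + 2484)*(276 + 672)) + 240767 = -3*2503*612/(13 + 2503*948) + 240767 = -3*2503*612/(13 + 2372844) + 240767 = -3*2503*612/2372857 + 240767 = -3*1/2372857*2503*612 + 240767 = -4595508/2372857 + 240767 = 571301065811/2372857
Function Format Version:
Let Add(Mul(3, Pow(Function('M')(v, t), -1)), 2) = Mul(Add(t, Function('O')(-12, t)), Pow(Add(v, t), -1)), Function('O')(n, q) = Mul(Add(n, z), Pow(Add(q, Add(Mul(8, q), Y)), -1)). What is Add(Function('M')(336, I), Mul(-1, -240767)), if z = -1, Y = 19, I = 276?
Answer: Rational(571301065811, 2372857) ≈ 2.4077e+5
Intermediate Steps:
Function('O')(n, q) = Mul(Pow(Add(19, Mul(9, q)), -1), Add(-1, n)) (Function('O')(n, q) = Mul(Add(n, -1), Pow(Add(q, Add(Mul(8, q), 19)), -1)) = Mul(Add(-1, n), Pow(Add(q, Add(19, Mul(8, q))), -1)) = Mul(Add(-1, n), Pow(Add(19, Mul(9, q)), -1)) = Mul(Pow(Add(19, Mul(9, q)), -1), Add(-1, n)))
Function('M')(v, t) = Mul(3, Pow(Add(-2, Mul(Pow(Add(t, v), -1), Add(t, Mul(-13, Pow(Add(19, Mul(9, t)), -1))))), -1)) (Function('M')(v, t) = Mul(3, Pow(Add(-2, Mul(Add(t, Mul(Pow(Add(19, Mul(9, t)), -1), Add(-1, -12))), Pow(Add(v, t), -1))), -1)) = Mul(3, Pow(Add(-2, Mul(Add(t, Mul(Pow(Add(19, Mul(9, t)), -1), -13)), Pow(Add(t, v), -1))), -1)) = Mul(3, Pow(Add(-2, Mul(Add(t, Mul(-13, Pow(Add(19, Mul(9, t)), -1))), Pow(Add(t, v), -1))), -1)) = Mul(3, Pow(Add(-2, Mul(Pow(Add(t, v), -1), Add(t, Mul(-13, Pow(Add(19, Mul(9, t)), -1))))), -1)))
Add(Function('M')(336, I), Mul(-1, -240767)) = Add(Mul(-3, Pow(Add(13, Mul(Add(19, Mul(9, 276)), Add(276, Mul(2, 336)))), -1), Add(19, Mul(9, 276)), Add(276, 336)), Mul(-1, -240767)) = Add(Mul(-3, Pow(Add(13, Mul(Add(19, 2484), Add(276, 672))), -1), Add(19, 2484), 612), 240767) = Add(Mul(-3, Pow(Add(13, Mul(2503, 948)), -1), 2503, 612), 240767) = Add(Mul(-3, Pow(Add(13, 2372844), -1), 2503, 612), 240767) = Add(Mul(-3, Pow(2372857, -1), 2503, 612), 240767) = Add(Mul(-3, Rational(1, 2372857), 2503, 612), 240767) = Add(Rational(-4595508, 2372857), 240767) = Rational(571301065811, 2372857)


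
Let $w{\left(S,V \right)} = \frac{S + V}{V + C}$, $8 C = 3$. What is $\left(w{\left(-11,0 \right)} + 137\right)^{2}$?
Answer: $\frac{104329}{9} \approx 11592.0$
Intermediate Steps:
$C = \frac{3}{8}$ ($C = \frac{1}{8} \cdot 3 = \frac{3}{8} \approx 0.375$)
$w{\left(S,V \right)} = \frac{S + V}{\frac{3}{8} + V}$ ($w{\left(S,V \right)} = \frac{S + V}{V + \frac{3}{8}} = \frac{S + V}{\frac{3}{8} + V}$)
$\left(w{\left(-11,0 \right)} + 137\right)^{2} = \left(\frac{8 \left(-11 + 0\right)}{3 + 8 \cdot 0} + 137\right)^{2} = \left(8 \frac{1}{3 + 0} \left(-11\right) + 137\right)^{2} = \left(8 \cdot \frac{1}{3} \left(-11\right) + 137\right)^{2} = \left(- \frac{88}{3} + 137\right)^{2} = \left(\frac{323}{3}\right)^{2} = \frac{104329}{9}$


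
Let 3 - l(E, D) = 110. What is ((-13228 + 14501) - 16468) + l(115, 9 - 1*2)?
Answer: -15302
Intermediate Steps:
l(E, D) = -107 (l(E, D) = 3 - 1*110 = 3 - 110 = -107)
((-13228 + 14501) - 16468) + l(115, 9 - 1*2) = ((-13228 + 14501) - 16468) - 107 = (1273 - 16468) - 107 = -15195 - 107 = -15302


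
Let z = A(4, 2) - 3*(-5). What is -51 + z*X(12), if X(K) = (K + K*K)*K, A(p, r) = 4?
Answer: 35517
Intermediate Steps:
X(K) = K*(K + K²) (X(K) = (K + K²)*K = K*(K + K²))
z = 19 (z = 4 - 3*(-5) = 4 + 15 = 19)
-51 + z*X(12) = -51 + 19*(12²*(1 + 12)) = -51 + 19*(144*13) = -51 + 19*1872 = -51 + 35568 = 35517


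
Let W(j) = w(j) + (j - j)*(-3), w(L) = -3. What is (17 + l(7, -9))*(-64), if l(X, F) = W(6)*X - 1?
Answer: 320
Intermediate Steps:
W(j) = -3 (W(j) = -3 + (j - j)*(-3) = -3 + 0*(-3) = -3 + 0 = -3)
l(X, F) = -1 - 3*X (l(X, F) = -3*X - 1 = -1 - 3*X)
(17 + l(7, -9))*(-64) = (17 + (-1 - 3*7))*(-64) = (17 + (-1 - 21))*(-64) = (17 - 22)*(-64) = -5*(-64) = 320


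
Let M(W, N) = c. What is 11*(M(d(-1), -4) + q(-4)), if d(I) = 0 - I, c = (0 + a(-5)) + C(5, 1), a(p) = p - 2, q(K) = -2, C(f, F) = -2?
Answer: -121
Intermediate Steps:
a(p) = -2 + p
c = -9 (c = (0 + (-2 - 5)) - 2 = (0 - 7) - 2 = -7 - 2 = -9)
d(I) = -I
M(W, N) = -9
11*(M(d(-1), -4) + q(-4)) = 11*(-9 - 2) = 11*(-11) = -121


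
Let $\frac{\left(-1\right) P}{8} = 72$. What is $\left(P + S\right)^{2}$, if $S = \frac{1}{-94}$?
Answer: $\frac{2931681025}{8836} \approx 3.3179 \cdot 10^{5}$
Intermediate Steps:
$S = - \frac{1}{94} \approx -0.010638$
$P = -576$ ($P = \left(-8\right) 72 = -576$)
$\left(P + S\right)^{2} = \left(-576 - \frac{1}{94}\right)^{2} = \left(- \frac{54145}{94}\right)^{2} = \frac{2931681025}{8836}$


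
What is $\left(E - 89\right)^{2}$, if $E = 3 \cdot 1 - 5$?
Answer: $8281$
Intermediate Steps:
$E = -2$ ($E = 3 - 5 = -2$)
$\left(E - 89\right)^{2} = \left(-2 - 89\right)^{2} = \left(-91\right)^{2} = 8281$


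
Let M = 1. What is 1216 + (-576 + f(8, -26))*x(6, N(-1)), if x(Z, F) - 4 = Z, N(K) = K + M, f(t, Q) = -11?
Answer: -4654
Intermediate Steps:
N(K) = 1 + K (N(K) = K + 1 = 1 + K)
x(Z, F) = 4 + Z
1216 + (-576 + f(8, -26))*x(6, N(-1)) = 1216 + (-576 - 11)*(4 + 6) = 1216 - 587*10 = 1216 - 5870 = -4654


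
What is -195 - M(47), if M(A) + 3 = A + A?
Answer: -286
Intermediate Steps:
M(A) = -3 + 2*A (M(A) = -3 + (A + A) = -3 + 2*A)
-195 - M(47) = -195 - (-3 + 2*47) = -195 - (-3 + 94) = -195 - 1*91 = -195 - 91 = -286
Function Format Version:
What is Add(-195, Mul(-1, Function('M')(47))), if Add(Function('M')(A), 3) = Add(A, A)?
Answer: -286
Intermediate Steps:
Function('M')(A) = Add(-3, Mul(2, A)) (Function('M')(A) = Add(-3, Add(A, A)) = Add(-3, Mul(2, A)))
Add(-195, Mul(-1, Function('M')(47))) = Add(-195, Mul(-1, Add(-3, Mul(2, 47)))) = Add(-195, Mul(-1, Add(-3, 94))) = Add(-195, Mul(-1, 91)) = Add(-195, -91) = -286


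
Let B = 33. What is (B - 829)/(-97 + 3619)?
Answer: -398/1761 ≈ -0.22601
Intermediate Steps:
(B - 829)/(-97 + 3619) = (33 - 829)/(-97 + 3619) = -796/3522 = -796*1/3522 = -398/1761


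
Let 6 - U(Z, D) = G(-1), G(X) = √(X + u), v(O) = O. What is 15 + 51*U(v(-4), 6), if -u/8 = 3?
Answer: 321 - 255*I ≈ 321.0 - 255.0*I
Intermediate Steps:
u = -24 (u = -8*3 = -24)
G(X) = √(-24 + X) (G(X) = √(X - 24) = √(-24 + X))
U(Z, D) = 6 - 5*I (U(Z, D) = 6 - √(-24 - 1) = 6 - √(-25) = 6 - 5*I)
15 + 51*U(v(-4), 6) = 15 + 51*(6 - 5*I) = 15 + (306 - 255*I) = 321 - 255*I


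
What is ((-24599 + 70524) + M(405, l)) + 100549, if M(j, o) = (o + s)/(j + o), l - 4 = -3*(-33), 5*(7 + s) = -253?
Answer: 372044187/2540 ≈ 1.4647e+5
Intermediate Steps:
s = -288/5 (s = -7 + (⅕)*(-253) = -7 - 253/5 = -288/5 ≈ -57.600)
l = 103 (l = 4 - 3*(-33) = 4 + 99 = 103)
M(j, o) = (-288/5 + o)/(j + o) (M(j, o) = (o - 288/5)/(j + o) = (-288/5 + o)/(j + o))
((-24599 + 70524) + M(405, l)) + 100549 = ((-24599 + 70524) + (-288/5 + 103)/(405 + 103)) + 100549 = (45925 + (227/5)/508) + 100549 = (45925 + (1/508)*(227/5)) + 100549 = (45925 + 227/2540) + 100549 = 116649727/2540 + 100549 = 372044187/2540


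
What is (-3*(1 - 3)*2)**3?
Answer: 1728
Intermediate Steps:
(-3*(1 - 3)*2)**3 = (-3*(-2)*2)**3 = (6*2)**3 = 12**3 = 1728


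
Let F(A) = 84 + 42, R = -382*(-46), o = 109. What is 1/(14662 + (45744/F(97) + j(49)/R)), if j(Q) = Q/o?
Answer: 40222308/604342094077 ≈ 6.6556e-5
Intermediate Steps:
j(Q) = Q/109
R = 17572
F(A) = 126
1/(14662 + (45744/F(97) + j(49)/R)) = 1/(14662 + (45744/126 + ((1/109)*49)/17572)) = 1/(14662 + (45744*(1/126) + (49/109)*(1/17572))) = 1/(14662 + (7624/21 + 49/1915348)) = 1/(14662 + 14602614181/40222308) = 1/(604342094077/40222308) = 40222308/604342094077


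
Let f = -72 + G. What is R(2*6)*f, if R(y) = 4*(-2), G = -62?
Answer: 1072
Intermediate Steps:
R(y) = -8
f = -134 (f = -72 - 62 = -134)
R(2*6)*f = -8*(-134) = 1072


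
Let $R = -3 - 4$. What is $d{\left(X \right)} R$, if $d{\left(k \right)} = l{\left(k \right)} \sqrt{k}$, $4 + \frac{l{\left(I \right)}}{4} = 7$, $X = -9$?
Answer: $- 252 i \approx - 252.0 i$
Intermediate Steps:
$R = -7$ ($R = -3 - 4 = -7$)
$l{\left(I \right)} = 12$ ($l{\left(I \right)} = -16 + 4 \cdot 7 = -16 + 28 = 12$)
$d{\left(k \right)} = 12 \sqrt{k}$
$d{\left(X \right)} R = 12 \sqrt{-9} \left(-7\right) = 12 \cdot 3 i \left(-7\right) = 36 i \left(-7\right) = - 252 i$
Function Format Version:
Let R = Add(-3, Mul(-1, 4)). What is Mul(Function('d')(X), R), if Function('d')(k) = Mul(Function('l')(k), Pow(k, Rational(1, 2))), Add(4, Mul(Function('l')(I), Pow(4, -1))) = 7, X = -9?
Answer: Mul(-252, I) ≈ Mul(-252.00, I)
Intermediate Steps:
R = -7 (R = Add(-3, -4) = -7)
Function('l')(I) = 12 (Function('l')(I) = Add(-16, Mul(4, 7)) = Add(-16, 28) = 12)
Function('d')(k) = Mul(12, Pow(k, Rational(1, 2)))
Mul(Function('d')(X), R) = Mul(Mul(12, Pow(-9, Rational(1, 2))), -7) = Mul(Mul(12, Mul(3, I)), -7) = Mul(Mul(36, I), -7) = Mul(-252, I)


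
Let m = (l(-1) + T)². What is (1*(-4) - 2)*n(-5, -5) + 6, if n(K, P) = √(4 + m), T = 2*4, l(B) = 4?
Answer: 6 - 12*√37 ≈ -66.993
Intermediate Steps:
T = 8
m = 144 (m = (4 + 8)² = 12² = 144)
n(K, P) = 2*√37 (n(K, P) = √(4 + 144) = √148 = 2*√37)
(1*(-4) - 2)*n(-5, -5) + 6 = (1*(-4) - 2)*(2*√37) + 6 = (-4 - 2)*(2*√37) + 6 = -12*√37 + 6 = 6 - 12*√37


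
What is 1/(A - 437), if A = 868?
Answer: 1/431 ≈ 0.0023202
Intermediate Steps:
1/(A - 437) = 1/(868 - 437) = 1/431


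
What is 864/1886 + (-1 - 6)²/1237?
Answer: 580591/1166491 ≈ 0.49772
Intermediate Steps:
864/1886 + (-1 - 6)²/1237 = 864*(1/1886) + (-7)²*(1/1237) = 432/943 + 49*(1/1237) = 432/943 + 49/1237 = 580591/1166491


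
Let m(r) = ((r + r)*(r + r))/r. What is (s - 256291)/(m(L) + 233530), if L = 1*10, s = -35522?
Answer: -291813/233570 ≈ -1.2494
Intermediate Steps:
L = 10
m(r) = 4*r (m(r) = ((2*r)*(2*r))/r = (4*r²)/r = 4*r)
(s - 256291)/(m(L) + 233530) = (-35522 - 256291)/(4*10 + 233530) = -291813/(40 + 233530) = -291813/233570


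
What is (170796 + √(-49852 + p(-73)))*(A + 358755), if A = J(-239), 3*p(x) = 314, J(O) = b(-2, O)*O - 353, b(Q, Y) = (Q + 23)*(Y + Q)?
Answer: 267804882876 + 1567981*I*√447726/3 ≈ 2.678e+11 + 3.4972e+8*I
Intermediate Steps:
b(Q, Y) = (23 + Q)*(Q + Y)
J(O) = -353 + O*(-42 + 21*O) (J(O) = ((-2)² + 23*(-2) + 23*O - 2*O)*O - 353 = (4 - 46 + 23*O - 2*O)*O - 353 = (-42 + 21*O)*O - 353 = O*(-42 + 21*O) - 353 = -353 + O*(-42 + 21*O))
p(x) = 314/3 (p(x) = (⅓)*314 = 314/3)
A = 1209226 (A = -353 + 21*(-239)*(-2 - 239) = -353 + 21*(-239)*(-241) = -353 + 1209579 = 1209226)
(170796 + √(-49852 + p(-73)))*(A + 358755) = (170796 + √(-49852 + 314/3))*(1209226 + 358755) = (170796 + √(-149242/3))*1567981 = (170796 + I*√447726/3)*1567981 = 267804882876 + 1567981*I*√447726/3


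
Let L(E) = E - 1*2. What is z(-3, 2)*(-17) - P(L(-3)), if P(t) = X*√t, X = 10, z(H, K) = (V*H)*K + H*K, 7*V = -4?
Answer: 306/7 - 10*I*√5 ≈ 43.714 - 22.361*I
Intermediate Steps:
V = -4/7 (V = (⅐)*(-4) = -4/7 ≈ -0.57143)
z(H, K) = 3*H*K/7 (z(H, K) = (-4*H/7)*K + H*K = -4*H*K/7 + H*K = 3*H*K/7)
L(E) = -2 + E (L(E) = E - 2 = -2 + E)
P(t) = 10*√t
z(-3, 2)*(-17) - P(L(-3)) = ((3/7)*(-3)*2)*(-17) - 10*√(-2 - 3) = -18/7*(-17) - 10*√(-5) = 306/7 - 10*I*√5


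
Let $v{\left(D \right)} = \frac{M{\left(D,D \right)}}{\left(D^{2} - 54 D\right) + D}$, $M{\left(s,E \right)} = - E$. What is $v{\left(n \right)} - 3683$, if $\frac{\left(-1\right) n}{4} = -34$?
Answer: $- \frac{305690}{83} \approx -3683.0$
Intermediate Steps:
$n = 136$ ($n = \left(-4\right) \left(-34\right) = 136$)
$v{\left(D \right)} = - \frac{D}{D^{2} - 53 D}$ ($v{\left(D \right)} = \frac{\left(-1\right) D}{\left(D^{2} - 54 D\right) + D} = \frac{\left(-1\right) D}{D^{2} - 53 D} = - \frac{D}{D^{2} - 53 D}$)
$v{\left(n \right)} - 3683 = - \frac{1}{-53 + 136} - 3683 = - \frac{1}{83} - 3683 = - \frac{305690}{83}$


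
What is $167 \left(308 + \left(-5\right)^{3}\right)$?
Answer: $30561$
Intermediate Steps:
$167 \left(308 + \left(-5\right)^{3}\right) = 167 \left(308 - 125\right) = 167 \cdot 183 = 30561$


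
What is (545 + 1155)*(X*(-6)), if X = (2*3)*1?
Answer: -61200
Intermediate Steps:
X = 6 (X = 6*1 = 6)
(545 + 1155)*(X*(-6)) = (545 + 1155)*(6*(-6)) = 1700*(-36) = -61200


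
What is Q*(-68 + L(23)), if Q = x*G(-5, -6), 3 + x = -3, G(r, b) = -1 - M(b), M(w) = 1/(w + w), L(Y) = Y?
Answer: -495/2 ≈ -247.50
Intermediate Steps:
M(w) = 1/(2*w)
G(r, b) = -1 - 1/(2*b)
x = -6 (x = -3 - 3 = -6)
Q = 11/2 (Q = -6*(-½ - 1*(-6))/(-6) = -(-1)*(-½ + 6) = -(-1)*11/2 = -6*(-11/12) = 11/2 ≈ 5.5000)
Q*(-68 + L(23)) = 11*(-68 + 23)/2 = (11/2)*(-45) = -495/2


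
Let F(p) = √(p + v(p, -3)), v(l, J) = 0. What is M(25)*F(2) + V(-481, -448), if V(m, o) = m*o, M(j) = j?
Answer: 215488 + 25*√2 ≈ 2.1552e+5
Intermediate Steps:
F(p) = √p (F(p) = √(p + 0) = √p)
M(25)*F(2) + V(-481, -448) = 25*√2 - 481*(-448) = 25*√2 + 215488 = 215488 + 25*√2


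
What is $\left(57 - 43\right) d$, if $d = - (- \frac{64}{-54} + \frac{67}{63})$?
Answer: $- \frac{850}{27} \approx -31.481$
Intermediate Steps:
$d = - \frac{425}{189}$ ($d = - (\left(-64\right) \left(- \frac{1}{54}\right) + 67 \cdot \frac{1}{63}) = - (\frac{32}{27} + \frac{67}{63}) = \left(-1\right) \frac{425}{189} = - \frac{425}{189} \approx -2.2487$)
$\left(57 - 43\right) d = \left(57 - 43\right) \left(- \frac{425}{189}\right) = 14 \left(- \frac{425}{189}\right) = - \frac{850}{27}$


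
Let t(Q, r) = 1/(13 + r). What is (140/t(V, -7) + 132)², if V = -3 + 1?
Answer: 944784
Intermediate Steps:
V = -2
(140/t(V, -7) + 132)² = (140/(1/(13 - 7)) + 132)² = (140/(1/6) + 132)² = (140/(⅙) + 132)² = (140*6 + 132)² = (840 + 132)² = 972² = 944784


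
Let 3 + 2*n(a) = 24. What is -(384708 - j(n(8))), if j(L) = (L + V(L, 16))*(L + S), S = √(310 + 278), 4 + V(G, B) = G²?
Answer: -3067857/8 + 3269*√3/2 ≈ -3.8065e+5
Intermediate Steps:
n(a) = 21/2 (n(a) = -3/2 + (½)*24 = -3/2 + 12 = 21/2)
V(G, B) = -4 + G²
S = 14*√3 (S = √588 = 14*√3 ≈ 24.249)
j(L) = (L + 14*√3)*(-4 + L + L²) (j(L) = (L + (-4 + L²))*(L + 14*√3) = (-4 + L + L²)*(L + 14*√3) = (L + 14*√3)*(-4 + L + L²))
-(384708 - j(n(8))) = -(384708 - ((21/2)² + 21*(-4 + (21/2)²)/2 + 14*(21/2)*√3 + 14*√3*(-4 + (21/2)²))) = -(384708 - (441/4 + 21*(-4 + 441/4)/2 + 147*√3 + 14*√3*(-4 + 441/4))) = -(384708 - (441/4 + (21/2)*(425/4) + 147*√3 + 14*√3*(425/4))) = -(384708 - (441/4 + 8925/8 + 147*√3 + 2975*√3/2)) = -(384708 - (9807/8 + 3269*√3/2)) = -(384708 + (-9807/8 - 3269*√3/2)) = -(3067857/8 - 3269*√3/2) = -3067857/8 + 3269*√3/2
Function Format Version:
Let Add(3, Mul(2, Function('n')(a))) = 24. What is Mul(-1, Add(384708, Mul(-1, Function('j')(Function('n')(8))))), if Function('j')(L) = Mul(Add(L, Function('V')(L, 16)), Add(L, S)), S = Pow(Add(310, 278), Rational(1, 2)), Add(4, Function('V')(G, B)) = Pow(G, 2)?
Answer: Add(Rational(-3067857, 8), Mul(Rational(3269, 2), Pow(3, Rational(1, 2)))) ≈ -3.8065e+5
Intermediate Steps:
Function('n')(a) = Rational(21, 2) (Function('n')(a) = Add(Rational(-3, 2), Mul(Rational(1, 2), 24)) = Add(Rational(-3, 2), 12) = Rational(21, 2))
Function('V')(G, B) = Add(-4, Pow(G, 2))
S = Mul(14, Pow(3, Rational(1, 2))) (S = Pow(588, Rational(1, 2)) = Mul(14, Pow(3, Rational(1, 2))) ≈ 24.249)
Function('j')(L) = Mul(Add(L, Mul(14, Pow(3, Rational(1, 2)))), Add(-4, L, Pow(L, 2))) (Function('j')(L) = Mul(Add(L, Add(-4, Pow(L, 2))), Add(L, Mul(14, Pow(3, Rational(1, 2))))) = Mul(Add(-4, L, Pow(L, 2)), Add(L, Mul(14, Pow(3, Rational(1, 2))))) = Mul(Add(L, Mul(14, Pow(3, Rational(1, 2)))), Add(-4, L, Pow(L, 2))))
Mul(-1, Add(384708, Mul(-1, Function('j')(Function('n')(8))))) = Mul(-1, Add(384708, Mul(-1, Add(Pow(Rational(21, 2), 2), Mul(Rational(21, 2), Add(-4, Pow(Rational(21, 2), 2))), Mul(14, Rational(21, 2), Pow(3, Rational(1, 2))), Mul(14, Pow(3, Rational(1, 2)), Add(-4, Pow(Rational(21, 2), 2))))))) = Mul(-1, Add(384708, Mul(-1, Add(Rational(441, 4), Mul(Rational(21, 2), Add(-4, Rational(441, 4))), Mul(147, Pow(3, Rational(1, 2))), Mul(14, Pow(3, Rational(1, 2)), Add(-4, Rational(441, 4))))))) = Mul(-1, Add(384708, Mul(-1, Add(Rational(441, 4), Mul(Rational(21, 2), Rational(425, 4)), Mul(147, Pow(3, Rational(1, 2))), Mul(14, Pow(3, Rational(1, 2)), Rational(425, 4)))))) = Mul(-1, Add(384708, Mul(-1, Add(Rational(441, 4), Rational(8925, 8), Mul(147, Pow(3, Rational(1, 2))), Mul(Rational(2975, 2), Pow(3, Rational(1, 2))))))) = Mul(-1, Add(384708, Mul(-1, Add(Rational(9807, 8), Mul(Rational(3269, 2), Pow(3, Rational(1, 2))))))) = Mul(-1, Add(384708, Add(Rational(-9807, 8), Mul(Rational(-3269, 2), Pow(3, Rational(1, 2)))))) = Mul(-1, Add(Rational(3067857, 8), Mul(Rational(-3269, 2), Pow(3, Rational(1, 2))))) = Add(Rational(-3067857, 8), Mul(Rational(3269, 2), Pow(3, Rational(1, 2))))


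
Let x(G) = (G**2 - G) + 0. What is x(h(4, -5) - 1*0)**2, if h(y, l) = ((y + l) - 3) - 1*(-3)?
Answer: 4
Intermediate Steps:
h(y, l) = l + y (h(y, l) = ((l + y) - 3) + 3 = (-3 + l + y) + 3 = l + y)
x(G) = G**2 - G
x(h(4, -5) - 1*0)**2 = (((-5 + 4) - 1*0)*(-1 + ((-5 + 4) - 1*0)))**2 = ((-1 + 0)*(-1 + (-1 + 0)))**2 = (-(-1 - 1))**2 = (-1*(-2))**2 = 2**2 = 4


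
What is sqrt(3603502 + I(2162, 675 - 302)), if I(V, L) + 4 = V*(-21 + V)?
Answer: 2*sqrt(2058085) ≈ 2869.2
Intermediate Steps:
I(V, L) = -4 + V*(-21 + V)
sqrt(3603502 + I(2162, 675 - 302)) = sqrt(3603502 + (-4 + 2162**2 - 21*2162)) = sqrt(3603502 + (-4 + 4674244 - 45402)) = sqrt(3603502 + 4628838) = sqrt(8232340) = 2*sqrt(2058085)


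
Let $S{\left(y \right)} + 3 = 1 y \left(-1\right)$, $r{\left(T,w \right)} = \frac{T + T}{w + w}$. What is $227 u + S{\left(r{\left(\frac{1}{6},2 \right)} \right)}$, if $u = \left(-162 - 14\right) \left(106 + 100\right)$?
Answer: $- \frac{98761381}{12} \approx -8.2301 \cdot 10^{6}$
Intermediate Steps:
$r{\left(T,w \right)} = \frac{T}{w}$ ($r{\left(T,w \right)} = \frac{2 T}{2 w} = 2 T \frac{1}{2 w} = \frac{T}{w}$)
$S{\left(y \right)} = -3 - y$ ($S{\left(y \right)} = -3 + 1 y \left(-1\right) = -3 + y \left(-1\right) = -3 - y$)
$u = -36256$ ($u = \left(-176\right) 206 = -36256$)
$227 u + S{\left(r{\left(\frac{1}{6},2 \right)} \right)} = 227 \left(-36256\right) - \left(3 + \frac{1}{6 \cdot 2}\right) = -8230112 - \left(3 + \frac{1}{6} \cdot \frac{1}{2}\right) = -8230112 - \frac{37}{12} = - \frac{98761381}{12}$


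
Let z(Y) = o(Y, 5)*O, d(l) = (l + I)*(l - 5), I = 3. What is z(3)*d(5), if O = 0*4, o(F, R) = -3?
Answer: 0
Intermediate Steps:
d(l) = (-5 + l)*(3 + l) (d(l) = (l + 3)*(l - 5) = (3 + l)*(-5 + l) = (-5 + l)*(3 + l))
O = 0
z(Y) = 0 (z(Y) = -3*0 = 0)
z(3)*d(5) = 0*(-15 + 5² - 2*5) = 0*(-15 + 25 - 10) = 0*0 = 0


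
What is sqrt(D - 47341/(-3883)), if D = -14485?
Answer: I*sqrt(218216500062)/3883 ≈ 120.3*I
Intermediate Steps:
sqrt(D - 47341/(-3883)) = sqrt(-14485 - 47341/(-3883)) = sqrt(-14485 - 47341*(-1/3883)) = sqrt(-14485 + 47341/3883) = sqrt(-56197914/3883) = I*sqrt(218216500062)/3883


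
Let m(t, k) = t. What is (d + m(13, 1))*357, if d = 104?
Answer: 41769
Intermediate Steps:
(d + m(13, 1))*357 = (104 + 13)*357 = 117*357 = 41769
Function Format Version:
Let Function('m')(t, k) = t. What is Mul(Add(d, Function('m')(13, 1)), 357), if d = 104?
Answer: 41769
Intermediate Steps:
Mul(Add(d, Function('m')(13, 1)), 357) = Mul(Add(104, 13), 357) = Mul(117, 357) = 41769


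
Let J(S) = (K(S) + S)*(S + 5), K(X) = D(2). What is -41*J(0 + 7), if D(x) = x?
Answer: -4428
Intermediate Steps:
K(X) = 2
J(S) = (2 + S)*(5 + S) (J(S) = (2 + S)*(S + 5) = (2 + S)*(5 + S))
-41*J(0 + 7) = -41*(10 + (0 + 7)**2 + 7*(0 + 7)) = -41*(10 + 7**2 + 7*7) = -41*(10 + 49 + 49) = -41*108 = -4428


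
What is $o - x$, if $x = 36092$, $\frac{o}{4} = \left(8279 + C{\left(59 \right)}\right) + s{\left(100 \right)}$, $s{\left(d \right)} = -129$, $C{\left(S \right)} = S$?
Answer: $-3256$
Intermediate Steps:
$o = 32836$ ($o = 4 \left(\left(8279 + 59\right) - 129\right) = 4 \left(8338 - 129\right) = 4 \cdot 8209 = 32836$)
$o - x = 32836 - 36092 = -3256$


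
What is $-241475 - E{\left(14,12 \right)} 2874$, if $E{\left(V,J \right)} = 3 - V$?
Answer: $-209861$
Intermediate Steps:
$-241475 - E{\left(14,12 \right)} 2874 = -241475 - \left(3 - 14\right) 2874 = -241475 - \left(-11\right) 2874 = -241475 - -31614 = -241475 + 31614 = -209861$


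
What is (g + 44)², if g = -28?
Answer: 256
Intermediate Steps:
(g + 44)² = (-28 + 44)² = 16² = 256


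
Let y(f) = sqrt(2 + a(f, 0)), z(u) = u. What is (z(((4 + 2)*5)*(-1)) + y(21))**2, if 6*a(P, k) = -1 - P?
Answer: (-90 + I*sqrt(15))**2/9 ≈ 898.33 - 77.46*I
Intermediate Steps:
a(P, k) = -1/6 - P/6 (a(P, k) = (-1 - P)/6 = -1/6 - P/6)
y(f) = sqrt(11/6 - f/6) (y(f) = sqrt(2 + (-1/6 - f/6)) = sqrt(11/6 - f/6))
(z(((4 + 2)*5)*(-1)) + y(21))**2 = (((4 + 2)*5)*(-1) + sqrt(66 - 6*21)/6)**2 = ((6*5)*(-1) + sqrt(66 - 126)/6)**2 = (30*(-1) + sqrt(-60)/6)**2 = (-30 + (2*I*sqrt(15))/6)**2 = (-30 + I*sqrt(15)/3)**2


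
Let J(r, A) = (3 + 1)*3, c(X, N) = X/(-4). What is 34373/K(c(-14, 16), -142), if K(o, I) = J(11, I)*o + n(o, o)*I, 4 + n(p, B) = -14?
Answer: 34373/2598 ≈ 13.231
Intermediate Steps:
c(X, N) = -X/4 (c(X, N) = X*(-1/4) = -X/4)
n(p, B) = -18 (n(p, B) = -4 - 14 = -18)
J(r, A) = 12 (J(r, A) = 4*3 = 12)
K(o, I) = -18*I + 12*o (K(o, I) = 12*o - 18*I = -18*I + 12*o)
34373/K(c(-14, 16), -142) = 34373/(-18*(-142) + 12*(-1/4*(-14))) = 34373/(2556 + 12*(7/2)) = 34373/(2556 + 42) = 34373/2598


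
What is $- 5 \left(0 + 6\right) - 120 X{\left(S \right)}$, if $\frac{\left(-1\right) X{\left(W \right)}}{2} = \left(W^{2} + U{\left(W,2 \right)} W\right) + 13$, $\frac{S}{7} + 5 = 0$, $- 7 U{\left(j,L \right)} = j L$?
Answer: $213090$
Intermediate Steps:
$U{\left(j,L \right)} = - \frac{L j}{7}$ ($U{\left(j,L \right)} = - \frac{j L}{7} = - \frac{L j}{7}$)
$S = -35$ ($S = -35 + 7 \cdot 0 = -35 + 0 = -35$)
$X{\left(W \right)} = -26 - \frac{10 W^{2}}{7}$ ($X{\left(W \right)} = - 2 \left(\left(W^{2} + \left(- \frac{1}{7}\right) 2 W W\right) + 13\right) = - 2 \left(\left(W^{2} + - \frac{2 W}{7} W\right) + 13\right) = - 2 \left(\left(W^{2} - \frac{2 W^{2}}{7}\right) + 13\right) = - 2 \left(\frac{5 W^{2}}{7} + 13\right) = - 2 \left(13 + \frac{5 W^{2}}{7}\right) = -26 - \frac{10 W^{2}}{7}$)
$- 5 \left(0 + 6\right) - 120 X{\left(S \right)} = - 5 \left(0 + 6\right) - 120 \left(-26 - \frac{10 \left(-35\right)^{2}}{7}\right) = \left(-5\right) 6 - 120 \left(-26 - 1750\right) = -30 - 120 \left(-26 - 1750\right) = -30 - -213120 = -30 + 213120 = 213090$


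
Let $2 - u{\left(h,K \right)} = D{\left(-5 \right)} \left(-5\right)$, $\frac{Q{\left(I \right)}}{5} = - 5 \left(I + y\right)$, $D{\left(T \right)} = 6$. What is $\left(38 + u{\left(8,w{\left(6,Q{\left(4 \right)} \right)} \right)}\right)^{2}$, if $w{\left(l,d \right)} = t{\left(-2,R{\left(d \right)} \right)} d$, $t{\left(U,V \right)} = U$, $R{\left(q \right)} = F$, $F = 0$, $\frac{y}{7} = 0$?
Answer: $4900$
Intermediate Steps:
$y = 0$ ($y = 7 \cdot 0 = 0$)
$R{\left(q \right)} = 0$
$Q{\left(I \right)} = - 25 I$ ($Q{\left(I \right)} = 5 \left(- 5 \left(I + 0\right)\right) = 5 \left(- 5 I\right) = - 25 I$)
$w{\left(l,d \right)} = - 2 d$
$u{\left(h,K \right)} = 32$ ($u{\left(h,K \right)} = 2 - 6 \left(-5\right) = 2 - -30 = 2 + 30 = 32$)
$\left(38 + u{\left(8,w{\left(6,Q{\left(4 \right)} \right)} \right)}\right)^{2} = \left(38 + 32\right)^{2} = 70^{2} = 4900$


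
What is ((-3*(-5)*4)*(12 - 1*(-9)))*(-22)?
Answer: -27720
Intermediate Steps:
((-3*(-5)*4)*(12 - 1*(-9)))*(-22) = ((15*4)*(12 + 9))*(-22) = (60*21)*(-22) = 1260*(-22) = -27720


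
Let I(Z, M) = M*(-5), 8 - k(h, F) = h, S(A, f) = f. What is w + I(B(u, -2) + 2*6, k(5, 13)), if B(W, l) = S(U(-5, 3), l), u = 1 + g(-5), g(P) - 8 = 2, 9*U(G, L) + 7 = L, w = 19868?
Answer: 19853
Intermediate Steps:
U(G, L) = -7/9 + L/9
g(P) = 10 (g(P) = 8 + 2 = 10)
u = 11 (u = 1 + 10 = 11)
B(W, l) = l
k(h, F) = 8 - h
I(Z, M) = -5*M
w + I(B(u, -2) + 2*6, k(5, 13)) = 19868 - 5*(8 - 1*5) = 19868 - 5*(8 - 5) = 19868 - 5*3 = 19868 - 15 = 19853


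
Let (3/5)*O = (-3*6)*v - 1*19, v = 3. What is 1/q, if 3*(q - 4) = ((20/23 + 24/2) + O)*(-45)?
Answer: 23/37627 ≈ 0.00061126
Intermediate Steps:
O = -365/3 (O = 5*(-3*6*3 - 1*19)/3 = 5*(-18*3 - 19)/3 = 5*(-54 - 19)/3 = (5/3)*(-73) = -365/3 ≈ -121.67)
q = 37627/23 (q = 4 + (((20/23 + 24/2) - 365/3)*(-45))/3 = 4 + (((20*(1/23) + 24*(½)) - 365/3)*(-45))/3 = 4 + (((20/23 + 12) - 365/3)*(-45))/3 = 4 + ((296/23 - 365/3)*(-45))/3 = 4 + (-7507/69*(-45))/3 = 4 + (⅓)*(112605/23) = 4 + 37535/23 = 37627/23 ≈ 1636.0)
1/q = 1/(37627/23) = 23/37627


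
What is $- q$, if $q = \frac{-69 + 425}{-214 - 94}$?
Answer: $\frac{89}{77} \approx 1.1558$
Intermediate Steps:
$q = - \frac{89}{77}$ ($q = \frac{356}{-308} = 356 \left(- \frac{1}{308}\right) = - \frac{89}{77} \approx -1.1558$)
$- q = \left(-1\right) \left(- \frac{89}{77}\right) = \frac{89}{77}$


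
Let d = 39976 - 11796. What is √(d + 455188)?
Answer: 2*√120842 ≈ 695.25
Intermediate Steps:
d = 28180
√(d + 455188) = √(28180 + 455188) = √483368 = 2*√120842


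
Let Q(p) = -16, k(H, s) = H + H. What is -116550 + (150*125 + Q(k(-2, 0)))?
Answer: -97816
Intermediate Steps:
k(H, s) = 2*H
-116550 + (150*125 + Q(k(-2, 0))) = -116550 + (150*125 - 16) = -116550 + (18750 - 16) = -116550 + 18734 = -97816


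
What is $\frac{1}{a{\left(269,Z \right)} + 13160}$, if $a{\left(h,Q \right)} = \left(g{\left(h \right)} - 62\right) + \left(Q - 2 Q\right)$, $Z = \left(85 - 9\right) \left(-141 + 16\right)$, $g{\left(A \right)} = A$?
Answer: $\frac{1}{22867} \approx 4.3731 \cdot 10^{-5}$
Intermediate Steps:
$Z = -9500$ ($Z = 76 \left(-125\right) = -9500$)
$a{\left(h,Q \right)} = -62 + h - Q$ ($a{\left(h,Q \right)} = \left(h - 62\right) + \left(Q - 2 Q\right) = \left(-62 + h\right) - Q = -62 + h - Q$)
$\frac{1}{a{\left(269,Z \right)} + 13160} = \frac{1}{\left(-62 + 269 - -9500\right) + 13160} = \frac{1}{\left(-62 + 269 + 9500\right) + 13160} = \frac{1}{9707 + 13160} = \frac{1}{22867}$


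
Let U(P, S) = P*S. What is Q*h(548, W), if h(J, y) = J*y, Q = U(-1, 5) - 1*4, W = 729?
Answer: -3595428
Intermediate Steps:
Q = -9 (Q = -1*5 - 1*4 = -5 - 4 = -9)
Q*h(548, W) = -4932*729 = -9*399492 = -3595428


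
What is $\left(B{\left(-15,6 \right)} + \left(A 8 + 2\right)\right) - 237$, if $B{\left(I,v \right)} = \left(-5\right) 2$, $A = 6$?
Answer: $-197$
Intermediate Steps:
$B{\left(I,v \right)} = -10$
$\left(B{\left(-15,6 \right)} + \left(A 8 + 2\right)\right) - 237 = \left(-10 + \left(6 \cdot 8 + 2\right)\right) - 237 = \left(-10 + \left(48 + 2\right)\right) - 237 = \left(-10 + 50\right) - 237 = 40 - 237 = -197$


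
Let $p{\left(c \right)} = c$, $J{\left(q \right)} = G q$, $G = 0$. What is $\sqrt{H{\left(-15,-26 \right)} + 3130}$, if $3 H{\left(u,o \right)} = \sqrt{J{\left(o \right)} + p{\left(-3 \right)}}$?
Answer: $\frac{\sqrt{28170 + 3 i \sqrt{3}}}{3} \approx 55.946 + 0.0051599 i$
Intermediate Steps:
$J{\left(q \right)} = 0$ ($J{\left(q \right)} = 0 q = 0$)
$H{\left(u,o \right)} = \frac{i \sqrt{3}}{3}$ ($H{\left(u,o \right)} = \frac{\sqrt{0 - 3}}{3} = \frac{\sqrt{-3}}{3} = \frac{i \sqrt{3}}{3}$)
$\sqrt{H{\left(-15,-26 \right)} + 3130} = \sqrt{\frac{i \sqrt{3}}{3} + 3130} = \sqrt{3130 + \frac{i \sqrt{3}}{3}}$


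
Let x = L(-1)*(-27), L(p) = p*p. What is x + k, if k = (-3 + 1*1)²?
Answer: -23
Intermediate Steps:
L(p) = p²
x = -27 (x = (-1)²*(-27) = 1*(-27) = -27)
k = 4 (k = (-3 + 1)² = (-2)² = 4)
x + k = -27 + 4 = -23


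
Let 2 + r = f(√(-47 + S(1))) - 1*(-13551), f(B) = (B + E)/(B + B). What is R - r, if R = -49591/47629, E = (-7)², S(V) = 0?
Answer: -1290797453/95258 + 49*I*√47/94 ≈ -13551.0 + 3.5737*I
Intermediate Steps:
E = 49
f(B) = (49 + B)/(2*B) (f(B) = (B + 49)/(B + B) = (49 + B)/((2*B)) = (49 + B)*(1/(2*B)) = (49 + B)/(2*B))
R = -49591/47629 (R = -49591*1/47629 = -49591/47629 ≈ -1.0412)
r = 13549 - I*√47*(49 + I*√47)/94 (r = -2 + ((49 + √(-47 + 0))/(2*(√(-47 + 0))) - 1*(-13551)) = -2 + ((49 + √(-47))/(2*(√(-47))) + 13551) = -2 + ((49 + I*√47)/(2*((I*√47))) + 13551) = -2 + ((-I*√47/47)*(49 + I*√47)/2 + 13551) = -2 + (-I*√47*(49 + I*√47)/94 + 13551) = -2 + (13551 - I*√47*(49 + I*√47)/94) = 13549 - I*√47*(49 + I*√47)/94 ≈ 13550.0 - 3.5737*I)
R - r = -49591/47629 - (27099/2 - 49*I*√47/94) = -49591/47629 + (-27099/2 + 49*I*√47/94) = -1290797453/95258 + 49*I*√47/94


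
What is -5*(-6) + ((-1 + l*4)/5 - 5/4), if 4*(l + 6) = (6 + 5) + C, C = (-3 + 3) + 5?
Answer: 539/20 ≈ 26.950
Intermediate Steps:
C = 5 (C = 0 + 5 = 5)
l = -2 (l = -6 + ((6 + 5) + 5)/4 = -6 + (11 + 5)/4 = -6 + (¼)*16 = -6 + 4 = -2)
-5*(-6) + ((-1 + l*4)/5 - 5/4) = -5*(-6) + ((-1 - 2*4)/5 - 5/4) = 30 + ((-1 - 8)*(⅕) - 5*¼) = 30 + (-9*⅕ - 5/4) = 30 + (-9/5 - 5/4) = 30 - 61/20 = 539/20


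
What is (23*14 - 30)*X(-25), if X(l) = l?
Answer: -7300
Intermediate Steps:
(23*14 - 30)*X(-25) = (23*14 - 30)*(-25) = (322 - 30)*(-25) = 292*(-25) = -7300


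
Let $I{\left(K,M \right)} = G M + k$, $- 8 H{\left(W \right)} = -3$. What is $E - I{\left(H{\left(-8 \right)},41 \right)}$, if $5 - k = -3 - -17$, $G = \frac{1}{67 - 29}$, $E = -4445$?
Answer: $- \frac{168609}{38} \approx -4437.1$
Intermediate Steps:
$H{\left(W \right)} = \frac{3}{8}$ ($H{\left(W \right)} = \left(- \frac{1}{8}\right) \left(-3\right) = \frac{3}{8}$)
$G = \frac{1}{38} \approx 0.026316$
$k = -9$ ($k = 5 - \left(-3 - -17\right) = 5 - \left(-3 + 17\right) = 5 - 14 = -9$)
$I{\left(K,M \right)} = -9 + \frac{M}{38}$ ($I{\left(K,M \right)} = \frac{M}{38} - 9 = -9 + \frac{M}{38}$)
$E - I{\left(H{\left(-8 \right)},41 \right)} = -4445 - \left(-9 + \frac{1}{38} \cdot 41\right) = -4445 - \left(-9 + \frac{41}{38}\right) = -4445 - - \frac{301}{38} = -4445 + \frac{301}{38} = - \frac{168609}{38}$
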